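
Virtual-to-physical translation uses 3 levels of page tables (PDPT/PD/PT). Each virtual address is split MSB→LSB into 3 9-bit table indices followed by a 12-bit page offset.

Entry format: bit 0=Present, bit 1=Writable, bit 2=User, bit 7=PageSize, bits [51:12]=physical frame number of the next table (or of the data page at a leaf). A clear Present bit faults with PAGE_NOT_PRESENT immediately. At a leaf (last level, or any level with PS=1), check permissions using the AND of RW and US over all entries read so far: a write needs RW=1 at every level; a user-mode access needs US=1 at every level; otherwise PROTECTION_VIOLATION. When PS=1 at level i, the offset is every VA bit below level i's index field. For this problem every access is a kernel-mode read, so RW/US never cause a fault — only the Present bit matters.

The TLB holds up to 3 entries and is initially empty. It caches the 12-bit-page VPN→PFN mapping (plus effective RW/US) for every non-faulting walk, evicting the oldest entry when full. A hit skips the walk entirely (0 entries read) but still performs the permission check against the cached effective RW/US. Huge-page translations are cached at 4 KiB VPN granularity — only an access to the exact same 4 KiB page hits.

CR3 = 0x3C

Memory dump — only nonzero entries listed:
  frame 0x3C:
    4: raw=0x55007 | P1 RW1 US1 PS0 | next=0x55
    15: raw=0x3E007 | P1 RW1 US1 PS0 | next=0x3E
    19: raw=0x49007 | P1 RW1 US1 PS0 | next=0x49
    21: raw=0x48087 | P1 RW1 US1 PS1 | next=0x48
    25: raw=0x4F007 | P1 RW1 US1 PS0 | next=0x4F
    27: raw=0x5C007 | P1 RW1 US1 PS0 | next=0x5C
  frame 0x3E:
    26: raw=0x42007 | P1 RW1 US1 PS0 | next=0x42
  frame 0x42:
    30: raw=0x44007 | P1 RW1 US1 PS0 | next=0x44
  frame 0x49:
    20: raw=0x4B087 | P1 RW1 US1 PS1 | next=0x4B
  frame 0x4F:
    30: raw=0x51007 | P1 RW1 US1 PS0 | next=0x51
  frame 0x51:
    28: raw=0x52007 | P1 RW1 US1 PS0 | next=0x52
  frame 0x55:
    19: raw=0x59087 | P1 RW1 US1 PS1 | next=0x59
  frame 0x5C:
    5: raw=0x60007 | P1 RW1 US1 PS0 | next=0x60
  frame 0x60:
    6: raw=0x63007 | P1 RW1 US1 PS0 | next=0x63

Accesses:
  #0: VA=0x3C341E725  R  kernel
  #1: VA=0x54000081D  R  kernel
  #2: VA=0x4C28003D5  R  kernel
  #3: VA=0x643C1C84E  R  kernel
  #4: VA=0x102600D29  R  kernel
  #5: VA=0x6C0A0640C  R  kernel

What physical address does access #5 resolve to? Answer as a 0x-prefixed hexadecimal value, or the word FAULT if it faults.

Trace:
#0 VA=0x3C341E725 (r,kernel):
  lvl0: tbl 0x3C, slot 15 ⇒ 0x3E007 (P1/RW1/US1/PS0)
  lvl1: tbl 0x3E, slot 26 ⇒ 0x42007 (P1/RW1/US1/PS0)
  lvl2: tbl 0x42, slot 30 ⇒ 0x44007 (P1/RW1/US1/PS0)
  ⇒ phys 0x44725  [3 reads]
#1 VA=0x54000081D (r,kernel):
  lvl0: tbl 0x3C, slot 21 ⇒ 0x48087 (P1/RW1/US1/PS1)
  ⇒ phys 0x4881D (huge @L0)  [1 reads]
#2 VA=0x4C28003D5 (r,kernel):
  lvl0: tbl 0x3C, slot 19 ⇒ 0x49007 (P1/RW1/US1/PS0)
  lvl1: tbl 0x49, slot 20 ⇒ 0x4B087 (P1/RW1/US1/PS1)
  ⇒ phys 0x4B3D5 (huge @L1)  [2 reads]
#3 VA=0x643C1C84E (r,kernel):
  lvl0: tbl 0x3C, slot 25 ⇒ 0x4F007 (P1/RW1/US1/PS0)
  lvl1: tbl 0x4F, slot 30 ⇒ 0x51007 (P1/RW1/US1/PS0)
  lvl2: tbl 0x51, slot 28 ⇒ 0x52007 (P1/RW1/US1/PS0)
  ⇒ phys 0x5284E  [3 reads]
#4 VA=0x102600D29 (r,kernel):
  lvl0: tbl 0x3C, slot 4 ⇒ 0x55007 (P1/RW1/US1/PS0)
  lvl1: tbl 0x55, slot 19 ⇒ 0x59087 (P1/RW1/US1/PS1)
  ⇒ phys 0x59D29 (huge @L1)  [2 reads]
#5 VA=0x6C0A0640C (r,kernel):
  lvl0: tbl 0x3C, slot 27 ⇒ 0x5C007 (P1/RW1/US1/PS0)
  lvl1: tbl 0x5C, slot 5 ⇒ 0x60007 (P1/RW1/US1/PS0)
  lvl2: tbl 0x60, slot 6 ⇒ 0x63007 (P1/RW1/US1/PS0)
  ⇒ phys 0x6340C  [3 reads]

Access #5 PA: 0x6340C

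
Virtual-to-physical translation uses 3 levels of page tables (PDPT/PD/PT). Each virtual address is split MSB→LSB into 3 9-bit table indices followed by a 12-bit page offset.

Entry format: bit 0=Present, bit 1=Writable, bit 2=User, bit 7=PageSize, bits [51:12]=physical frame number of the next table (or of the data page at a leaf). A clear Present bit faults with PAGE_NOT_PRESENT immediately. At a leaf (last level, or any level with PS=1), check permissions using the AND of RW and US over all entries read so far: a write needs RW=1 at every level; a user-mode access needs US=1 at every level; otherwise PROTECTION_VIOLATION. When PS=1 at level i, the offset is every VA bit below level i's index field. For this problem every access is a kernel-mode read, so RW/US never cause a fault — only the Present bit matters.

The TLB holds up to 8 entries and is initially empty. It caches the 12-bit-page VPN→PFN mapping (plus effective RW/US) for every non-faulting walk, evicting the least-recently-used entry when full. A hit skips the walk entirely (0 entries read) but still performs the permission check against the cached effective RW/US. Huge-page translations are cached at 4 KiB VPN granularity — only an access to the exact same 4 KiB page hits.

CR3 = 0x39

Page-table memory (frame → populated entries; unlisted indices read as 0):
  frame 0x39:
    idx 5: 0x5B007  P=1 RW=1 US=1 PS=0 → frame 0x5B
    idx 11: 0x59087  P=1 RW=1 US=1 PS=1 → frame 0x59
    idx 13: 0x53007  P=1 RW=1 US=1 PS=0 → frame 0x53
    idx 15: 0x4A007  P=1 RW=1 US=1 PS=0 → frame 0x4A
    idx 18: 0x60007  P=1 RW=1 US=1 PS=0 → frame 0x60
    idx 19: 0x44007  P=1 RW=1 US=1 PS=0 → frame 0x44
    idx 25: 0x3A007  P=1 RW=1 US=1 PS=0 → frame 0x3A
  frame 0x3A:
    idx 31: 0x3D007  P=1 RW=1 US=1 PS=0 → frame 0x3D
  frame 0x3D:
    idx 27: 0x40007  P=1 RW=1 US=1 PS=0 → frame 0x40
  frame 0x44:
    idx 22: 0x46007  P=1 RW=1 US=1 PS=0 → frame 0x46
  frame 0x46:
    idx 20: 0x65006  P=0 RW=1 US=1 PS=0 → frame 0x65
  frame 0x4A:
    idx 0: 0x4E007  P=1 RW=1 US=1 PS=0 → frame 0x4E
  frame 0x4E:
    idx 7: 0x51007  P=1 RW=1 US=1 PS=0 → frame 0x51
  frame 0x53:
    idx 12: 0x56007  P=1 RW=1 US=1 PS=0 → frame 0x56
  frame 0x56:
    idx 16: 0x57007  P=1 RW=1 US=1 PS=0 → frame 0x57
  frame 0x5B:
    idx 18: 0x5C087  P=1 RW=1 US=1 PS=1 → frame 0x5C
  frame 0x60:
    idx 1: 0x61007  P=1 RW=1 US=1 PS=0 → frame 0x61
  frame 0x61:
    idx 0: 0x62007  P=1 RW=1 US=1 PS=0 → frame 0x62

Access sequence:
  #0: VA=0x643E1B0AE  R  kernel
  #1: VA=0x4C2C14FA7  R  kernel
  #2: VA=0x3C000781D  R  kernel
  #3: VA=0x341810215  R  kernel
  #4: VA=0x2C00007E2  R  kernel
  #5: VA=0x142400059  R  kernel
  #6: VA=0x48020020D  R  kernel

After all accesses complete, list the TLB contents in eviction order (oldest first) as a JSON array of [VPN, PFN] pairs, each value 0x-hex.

Walk each access:
#0 VA=0x643E1B0AE (r,kernel):
  [0] read 0x39 idx=25: raw=0x3A007 flags P=1 W=1 U=1 S=0
  [1] read 0x3A idx=31: raw=0x3D007 flags P=1 W=1 U=1 S=0
  [2] read 0x3D idx=27: raw=0x40007 flags P=1 W=1 U=1 S=0
  ⇒ phys 0x400AE  [3 reads]
#1 VA=0x4C2C14FA7 (r,kernel):
  [0] read 0x39 idx=19: raw=0x44007 flags P=1 W=1 U=1 S=0
  [1] read 0x44 idx=22: raw=0x46007 flags P=1 W=1 U=1 S=0
  [2] read 0x46 idx=20: raw=0x65006 flags P=0 W=1 U=1 S=0
  ⇒ fault: PAGE_NOT_PRESENT  — 3 lookups
#2 VA=0x3C000781D (r,kernel):
  [0] read 0x39 idx=15: raw=0x4A007 flags P=1 W=1 U=1 S=0
  [1] read 0x4A idx=0: raw=0x4E007 flags P=1 W=1 U=1 S=0
  [2] read 0x4E idx=7: raw=0x51007 flags P=1 W=1 U=1 S=0
  ⇒ phys 0x5181D  [3 reads]
#3 VA=0x341810215 (r,kernel):
  [0] read 0x39 idx=13: raw=0x53007 flags P=1 W=1 U=1 S=0
  [1] read 0x53 idx=12: raw=0x56007 flags P=1 W=1 U=1 S=0
  [2] read 0x56 idx=16: raw=0x57007 flags P=1 W=1 U=1 S=0
  ⇒ phys 0x57215  [3 reads]
#4 VA=0x2C00007E2 (r,kernel):
  [0] read 0x39 idx=11: raw=0x59087 flags P=1 W=1 U=1 S=1
  ⇒ phys 0x597E2 (huge @L0)  [1 reads]
#5 VA=0x142400059 (r,kernel):
  [0] read 0x39 idx=5: raw=0x5B007 flags P=1 W=1 U=1 S=0
  [1] read 0x5B idx=18: raw=0x5C087 flags P=1 W=1 U=1 S=1
  ⇒ phys 0x5C059 (huge @L1)  [2 reads]
#6 VA=0x48020020D (r,kernel):
  [0] read 0x39 idx=18: raw=0x60007 flags P=1 W=1 U=1 S=0
  [1] read 0x60 idx=1: raw=0x61007 flags P=1 W=1 U=1 S=0
  [2] read 0x61 idx=0: raw=0x62007 flags P=1 W=1 U=1 S=0
  ⇒ phys 0x6220D  [3 reads]

TLB: [["0x643E1B", "0x40"], ["0x3C0007", "0x51"], ["0x341810", "0x57"], ["0x2C0000", "0x59"], ["0x142400", "0x5C"], ["0x480200", "0x62"]]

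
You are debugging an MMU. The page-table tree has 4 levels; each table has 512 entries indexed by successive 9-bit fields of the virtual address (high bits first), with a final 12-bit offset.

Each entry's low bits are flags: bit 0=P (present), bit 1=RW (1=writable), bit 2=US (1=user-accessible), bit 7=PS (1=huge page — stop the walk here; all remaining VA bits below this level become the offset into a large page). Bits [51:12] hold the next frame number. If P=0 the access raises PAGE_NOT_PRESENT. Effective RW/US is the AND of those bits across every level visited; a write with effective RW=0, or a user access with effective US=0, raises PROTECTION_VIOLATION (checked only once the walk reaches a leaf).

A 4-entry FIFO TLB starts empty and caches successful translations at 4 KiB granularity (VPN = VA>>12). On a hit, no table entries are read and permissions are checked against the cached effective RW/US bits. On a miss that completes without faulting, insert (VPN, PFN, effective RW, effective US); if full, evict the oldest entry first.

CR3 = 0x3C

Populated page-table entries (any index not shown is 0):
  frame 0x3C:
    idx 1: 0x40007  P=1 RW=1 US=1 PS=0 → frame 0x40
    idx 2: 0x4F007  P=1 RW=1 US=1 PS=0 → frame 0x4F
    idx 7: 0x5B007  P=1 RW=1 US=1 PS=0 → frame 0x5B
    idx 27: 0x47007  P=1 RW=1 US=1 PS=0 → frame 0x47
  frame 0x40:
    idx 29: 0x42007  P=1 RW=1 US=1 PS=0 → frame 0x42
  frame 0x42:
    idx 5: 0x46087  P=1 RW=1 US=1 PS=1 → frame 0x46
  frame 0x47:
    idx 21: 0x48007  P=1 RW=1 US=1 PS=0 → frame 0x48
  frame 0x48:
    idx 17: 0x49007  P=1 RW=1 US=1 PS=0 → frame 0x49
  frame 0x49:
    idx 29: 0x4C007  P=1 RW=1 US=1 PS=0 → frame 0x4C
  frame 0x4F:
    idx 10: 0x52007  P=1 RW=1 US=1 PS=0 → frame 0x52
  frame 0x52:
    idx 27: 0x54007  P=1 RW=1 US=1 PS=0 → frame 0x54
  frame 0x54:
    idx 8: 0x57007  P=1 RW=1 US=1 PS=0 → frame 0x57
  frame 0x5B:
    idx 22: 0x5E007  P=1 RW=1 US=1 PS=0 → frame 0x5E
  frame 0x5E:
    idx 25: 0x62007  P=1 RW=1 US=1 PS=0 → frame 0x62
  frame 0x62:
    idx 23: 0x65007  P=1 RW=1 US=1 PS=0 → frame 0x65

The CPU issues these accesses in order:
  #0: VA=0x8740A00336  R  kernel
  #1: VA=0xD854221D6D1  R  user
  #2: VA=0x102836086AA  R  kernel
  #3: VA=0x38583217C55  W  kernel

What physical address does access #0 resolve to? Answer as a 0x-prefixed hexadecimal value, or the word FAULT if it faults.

Per-access translation:
#0 VA=0x8740A00336 (r,kernel):
  L0 @0x3C[1] → 0x40007  P=1,RW=1,US=1,PS=0
  L1 @0x40[29] → 0x42007  P=1,RW=1,US=1,PS=0
  L2 @0x42[5] → 0x46087  P=1,RW=1,US=1,PS=1
  ✓ 0x46336 (huge @L2)  — 3 lookups
#1 VA=0xD854221D6D1 (r,user):
  L0 @0x3C[27] → 0x47007  P=1,RW=1,US=1,PS=0
  L1 @0x47[21] → 0x48007  P=1,RW=1,US=1,PS=0
  L2 @0x48[17] → 0x49007  P=1,RW=1,US=1,PS=0
  L3 @0x49[29] → 0x4C007  P=1,RW=1,US=1,PS=0
  ✓ 0x4C6D1  — 4 lookups
#2 VA=0x102836086AA (r,kernel):
  L0 @0x3C[2] → 0x4F007  P=1,RW=1,US=1,PS=0
  L1 @0x4F[10] → 0x52007  P=1,RW=1,US=1,PS=0
  L2 @0x52[27] → 0x54007  P=1,RW=1,US=1,PS=0
  L3 @0x54[8] → 0x57007  P=1,RW=1,US=1,PS=0
  ✓ 0x576AA  — 4 lookups
#3 VA=0x38583217C55 (w,kernel):
  L0 @0x3C[7] → 0x5B007  P=1,RW=1,US=1,PS=0
  L1 @0x5B[22] → 0x5E007  P=1,RW=1,US=1,PS=0
  L2 @0x5E[25] → 0x62007  P=1,RW=1,US=1,PS=0
  L3 @0x62[23] → 0x65007  P=1,RW=1,US=1,PS=0
  ✓ 0x65C55  — 4 lookups

Access #0 PA: 0x46336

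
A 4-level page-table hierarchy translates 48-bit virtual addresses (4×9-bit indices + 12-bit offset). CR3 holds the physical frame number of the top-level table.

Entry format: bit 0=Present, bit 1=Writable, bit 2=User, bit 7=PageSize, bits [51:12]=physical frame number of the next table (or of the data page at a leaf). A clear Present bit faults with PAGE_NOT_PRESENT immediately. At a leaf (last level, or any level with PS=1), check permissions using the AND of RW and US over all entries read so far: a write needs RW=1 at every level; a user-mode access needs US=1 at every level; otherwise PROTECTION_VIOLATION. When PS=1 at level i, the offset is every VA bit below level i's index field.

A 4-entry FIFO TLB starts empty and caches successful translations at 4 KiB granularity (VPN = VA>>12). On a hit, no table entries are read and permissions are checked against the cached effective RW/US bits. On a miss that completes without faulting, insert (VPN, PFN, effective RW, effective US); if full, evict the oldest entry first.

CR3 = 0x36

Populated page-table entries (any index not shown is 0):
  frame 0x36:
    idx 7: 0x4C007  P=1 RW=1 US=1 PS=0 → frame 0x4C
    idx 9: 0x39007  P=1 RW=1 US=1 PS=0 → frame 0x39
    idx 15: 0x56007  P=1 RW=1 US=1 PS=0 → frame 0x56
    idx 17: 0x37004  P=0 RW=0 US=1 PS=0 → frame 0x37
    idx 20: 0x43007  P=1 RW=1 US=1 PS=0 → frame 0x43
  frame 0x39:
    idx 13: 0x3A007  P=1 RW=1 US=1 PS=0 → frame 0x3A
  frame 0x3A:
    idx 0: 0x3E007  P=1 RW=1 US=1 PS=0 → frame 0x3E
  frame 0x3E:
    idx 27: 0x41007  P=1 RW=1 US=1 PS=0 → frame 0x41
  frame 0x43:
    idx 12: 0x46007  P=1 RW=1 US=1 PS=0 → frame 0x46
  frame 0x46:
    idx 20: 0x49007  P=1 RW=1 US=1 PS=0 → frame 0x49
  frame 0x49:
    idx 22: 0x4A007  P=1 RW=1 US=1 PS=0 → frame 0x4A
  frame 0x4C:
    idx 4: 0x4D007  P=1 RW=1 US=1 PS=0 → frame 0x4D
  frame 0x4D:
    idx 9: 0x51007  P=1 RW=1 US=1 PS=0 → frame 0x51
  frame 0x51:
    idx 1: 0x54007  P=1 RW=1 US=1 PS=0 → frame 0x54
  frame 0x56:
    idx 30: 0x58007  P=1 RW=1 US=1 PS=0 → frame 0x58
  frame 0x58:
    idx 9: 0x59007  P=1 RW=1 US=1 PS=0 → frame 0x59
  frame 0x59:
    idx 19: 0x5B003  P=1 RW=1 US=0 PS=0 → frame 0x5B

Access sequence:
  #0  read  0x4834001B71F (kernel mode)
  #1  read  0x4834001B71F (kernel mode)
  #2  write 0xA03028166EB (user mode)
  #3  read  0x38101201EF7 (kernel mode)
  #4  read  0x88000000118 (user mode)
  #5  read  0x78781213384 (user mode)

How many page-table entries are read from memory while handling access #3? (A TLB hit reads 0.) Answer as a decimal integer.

Per-access translation:
#0 VA=0x4834001B71F (r,kernel):
  L0: frame=0x36 idx=9 entry=0x39007 [P=1 RW=1 US=1 PS=0]
  L1: frame=0x39 idx=13 entry=0x3A007 [P=1 RW=1 US=1 PS=0]
  L2: frame=0x3A idx=0 entry=0x3E007 [P=1 RW=1 US=1 PS=0]
  L3: frame=0x3E idx=27 entry=0x41007 [P=1 RW=1 US=1 PS=0]
  → PA=0x4171F  (4 entries read)
#1 VA=0x4834001B71F (r,kernel):
  TLB hit vpn=0x4834001B → PA=0x4171F
#2 VA=0xA03028166EB (w,user):
  L0: frame=0x36 idx=20 entry=0x43007 [P=1 RW=1 US=1 PS=0]
  L1: frame=0x43 idx=12 entry=0x46007 [P=1 RW=1 US=1 PS=0]
  L2: frame=0x46 idx=20 entry=0x49007 [P=1 RW=1 US=1 PS=0]
  L3: frame=0x49 idx=22 entry=0x4A007 [P=1 RW=1 US=1 PS=0]
  → PA=0x4A6EB  (4 entries read)
#3 VA=0x38101201EF7 (r,kernel):
  L0: frame=0x36 idx=7 entry=0x4C007 [P=1 RW=1 US=1 PS=0]
  L1: frame=0x4C idx=4 entry=0x4D007 [P=1 RW=1 US=1 PS=0]
  L2: frame=0x4D idx=9 entry=0x51007 [P=1 RW=1 US=1 PS=0]
  L3: frame=0x51 idx=1 entry=0x54007 [P=1 RW=1 US=1 PS=0]
  → PA=0x54EF7  (4 entries read)
#4 VA=0x88000000118 (r,user):
  L0: frame=0x36 idx=17 entry=0x37004 [P=0 RW=0 US=1 PS=0]
  → PAGE_NOT_PRESENT  (1 entries read)
#5 VA=0x78781213384 (r,user):
  L0: frame=0x36 idx=15 entry=0x56007 [P=1 RW=1 US=1 PS=0]
  L1: frame=0x56 idx=30 entry=0x58007 [P=1 RW=1 US=1 PS=0]
  L2: frame=0x58 idx=9 entry=0x59007 [P=1 RW=1 US=1 PS=0]
  L3: frame=0x59 idx=19 entry=0x5B003 [P=1 RW=1 US=0 PS=0]
  → PROTECTION_VIOLATION  (4 entries read)

Entries read for #3: 4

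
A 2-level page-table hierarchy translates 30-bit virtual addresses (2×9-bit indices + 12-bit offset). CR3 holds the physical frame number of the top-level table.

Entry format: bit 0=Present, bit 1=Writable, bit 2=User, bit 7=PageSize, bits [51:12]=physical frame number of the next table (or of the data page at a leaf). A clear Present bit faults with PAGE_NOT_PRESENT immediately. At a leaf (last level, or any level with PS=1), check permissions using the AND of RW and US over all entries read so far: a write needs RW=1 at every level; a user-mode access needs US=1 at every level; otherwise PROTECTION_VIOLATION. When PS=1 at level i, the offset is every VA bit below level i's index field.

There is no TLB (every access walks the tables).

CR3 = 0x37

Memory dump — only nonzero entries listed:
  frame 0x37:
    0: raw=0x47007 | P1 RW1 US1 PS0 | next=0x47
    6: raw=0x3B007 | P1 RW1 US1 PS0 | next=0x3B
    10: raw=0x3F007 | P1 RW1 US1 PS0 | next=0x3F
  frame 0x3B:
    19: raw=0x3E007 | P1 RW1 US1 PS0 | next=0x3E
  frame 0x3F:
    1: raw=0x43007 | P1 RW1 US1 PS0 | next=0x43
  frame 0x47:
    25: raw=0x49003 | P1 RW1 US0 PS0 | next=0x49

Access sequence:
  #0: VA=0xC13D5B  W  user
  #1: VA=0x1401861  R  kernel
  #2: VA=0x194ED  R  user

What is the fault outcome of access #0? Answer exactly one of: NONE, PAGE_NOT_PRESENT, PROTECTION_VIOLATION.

Trace:
#0 VA=0xC13D5B (w,user):
  lvl0: tbl 0x37, slot 6 ⇒ 0x3B007 (P1/RW1/US1/PS0)
  lvl1: tbl 0x3B, slot 19 ⇒ 0x3E007 (P1/RW1/US1/PS0)
  → PA=0x3ED5B  (2 entries read)
#1 VA=0x1401861 (r,kernel):
  lvl0: tbl 0x37, slot 10 ⇒ 0x3F007 (P1/RW1/US1/PS0)
  lvl1: tbl 0x3F, slot 1 ⇒ 0x43007 (P1/RW1/US1/PS0)
  → PA=0x43861  (2 entries read)
#2 VA=0x194ED (r,user):
  lvl0: tbl 0x37, slot 0 ⇒ 0x47007 (P1/RW1/US1/PS0)
  lvl1: tbl 0x47, slot 25 ⇒ 0x49003 (P1/RW1/US0/PS0)
  ✗ PROTECTION_VIOLATION  [2 reads]

Access #0 fault: NONE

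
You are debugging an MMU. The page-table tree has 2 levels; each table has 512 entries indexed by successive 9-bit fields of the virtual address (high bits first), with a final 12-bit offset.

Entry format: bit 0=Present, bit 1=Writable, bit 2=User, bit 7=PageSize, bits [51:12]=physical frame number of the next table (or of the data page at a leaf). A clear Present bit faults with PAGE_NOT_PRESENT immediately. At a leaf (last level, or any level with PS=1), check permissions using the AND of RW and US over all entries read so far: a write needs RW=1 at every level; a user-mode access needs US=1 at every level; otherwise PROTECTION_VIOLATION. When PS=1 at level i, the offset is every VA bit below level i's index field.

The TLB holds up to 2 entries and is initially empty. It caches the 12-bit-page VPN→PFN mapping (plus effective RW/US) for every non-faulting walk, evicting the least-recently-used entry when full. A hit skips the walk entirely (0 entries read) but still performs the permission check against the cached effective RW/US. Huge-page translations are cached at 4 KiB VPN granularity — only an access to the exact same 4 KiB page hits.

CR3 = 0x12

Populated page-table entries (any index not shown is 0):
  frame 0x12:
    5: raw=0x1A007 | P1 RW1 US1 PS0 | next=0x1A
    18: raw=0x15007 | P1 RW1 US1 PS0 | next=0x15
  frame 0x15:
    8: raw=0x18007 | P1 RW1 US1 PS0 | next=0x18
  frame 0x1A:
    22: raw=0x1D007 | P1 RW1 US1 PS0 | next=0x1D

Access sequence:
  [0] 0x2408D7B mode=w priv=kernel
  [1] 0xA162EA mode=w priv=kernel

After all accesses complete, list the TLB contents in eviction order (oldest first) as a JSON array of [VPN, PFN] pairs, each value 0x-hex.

Per-access translation:
#0 VA=0x2408D7B (w,kernel):
  L0: frame=0x12 idx=18 entry=0x15007 [P=1 RW=1 US=1 PS=0]
  L1: frame=0x15 idx=8 entry=0x18007 [P=1 RW=1 US=1 PS=0]
  ✓ 0x18D7B  — 2 lookups
#1 VA=0xA162EA (w,kernel):
  L0: frame=0x12 idx=5 entry=0x1A007 [P=1 RW=1 US=1 PS=0]
  L1: frame=0x1A idx=22 entry=0x1D007 [P=1 RW=1 US=1 PS=0]
  ✓ 0x1D2EA  — 2 lookups

TLB: [["0x2408", "0x18"], ["0xA16", "0x1D"]]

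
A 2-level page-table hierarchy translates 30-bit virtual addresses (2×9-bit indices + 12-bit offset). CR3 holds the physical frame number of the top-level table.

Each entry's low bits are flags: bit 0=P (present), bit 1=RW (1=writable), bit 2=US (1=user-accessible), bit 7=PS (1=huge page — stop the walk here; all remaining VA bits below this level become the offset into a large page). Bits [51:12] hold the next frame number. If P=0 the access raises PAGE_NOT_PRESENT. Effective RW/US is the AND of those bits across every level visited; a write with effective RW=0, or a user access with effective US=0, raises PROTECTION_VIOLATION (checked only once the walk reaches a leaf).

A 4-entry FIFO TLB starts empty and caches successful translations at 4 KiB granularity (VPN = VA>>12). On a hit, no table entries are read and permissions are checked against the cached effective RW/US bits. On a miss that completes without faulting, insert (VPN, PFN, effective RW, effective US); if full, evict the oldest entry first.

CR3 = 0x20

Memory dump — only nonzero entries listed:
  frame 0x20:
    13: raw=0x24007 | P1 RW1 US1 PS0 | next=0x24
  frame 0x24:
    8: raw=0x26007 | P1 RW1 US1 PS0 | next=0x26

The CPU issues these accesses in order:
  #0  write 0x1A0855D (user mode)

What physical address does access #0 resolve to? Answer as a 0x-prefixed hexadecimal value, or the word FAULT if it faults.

Walk each access:
#0 VA=0x1A0855D (w,user):
  lvl0: tbl 0x20, slot 13 ⇒ 0x24007 (P1/RW1/US1/PS0)
  lvl1: tbl 0x24, slot 8 ⇒ 0x26007 (P1/RW1/US1/PS0)
  ⇒ phys 0x2655D  [2 reads]

Access #0 PA: 0x2655D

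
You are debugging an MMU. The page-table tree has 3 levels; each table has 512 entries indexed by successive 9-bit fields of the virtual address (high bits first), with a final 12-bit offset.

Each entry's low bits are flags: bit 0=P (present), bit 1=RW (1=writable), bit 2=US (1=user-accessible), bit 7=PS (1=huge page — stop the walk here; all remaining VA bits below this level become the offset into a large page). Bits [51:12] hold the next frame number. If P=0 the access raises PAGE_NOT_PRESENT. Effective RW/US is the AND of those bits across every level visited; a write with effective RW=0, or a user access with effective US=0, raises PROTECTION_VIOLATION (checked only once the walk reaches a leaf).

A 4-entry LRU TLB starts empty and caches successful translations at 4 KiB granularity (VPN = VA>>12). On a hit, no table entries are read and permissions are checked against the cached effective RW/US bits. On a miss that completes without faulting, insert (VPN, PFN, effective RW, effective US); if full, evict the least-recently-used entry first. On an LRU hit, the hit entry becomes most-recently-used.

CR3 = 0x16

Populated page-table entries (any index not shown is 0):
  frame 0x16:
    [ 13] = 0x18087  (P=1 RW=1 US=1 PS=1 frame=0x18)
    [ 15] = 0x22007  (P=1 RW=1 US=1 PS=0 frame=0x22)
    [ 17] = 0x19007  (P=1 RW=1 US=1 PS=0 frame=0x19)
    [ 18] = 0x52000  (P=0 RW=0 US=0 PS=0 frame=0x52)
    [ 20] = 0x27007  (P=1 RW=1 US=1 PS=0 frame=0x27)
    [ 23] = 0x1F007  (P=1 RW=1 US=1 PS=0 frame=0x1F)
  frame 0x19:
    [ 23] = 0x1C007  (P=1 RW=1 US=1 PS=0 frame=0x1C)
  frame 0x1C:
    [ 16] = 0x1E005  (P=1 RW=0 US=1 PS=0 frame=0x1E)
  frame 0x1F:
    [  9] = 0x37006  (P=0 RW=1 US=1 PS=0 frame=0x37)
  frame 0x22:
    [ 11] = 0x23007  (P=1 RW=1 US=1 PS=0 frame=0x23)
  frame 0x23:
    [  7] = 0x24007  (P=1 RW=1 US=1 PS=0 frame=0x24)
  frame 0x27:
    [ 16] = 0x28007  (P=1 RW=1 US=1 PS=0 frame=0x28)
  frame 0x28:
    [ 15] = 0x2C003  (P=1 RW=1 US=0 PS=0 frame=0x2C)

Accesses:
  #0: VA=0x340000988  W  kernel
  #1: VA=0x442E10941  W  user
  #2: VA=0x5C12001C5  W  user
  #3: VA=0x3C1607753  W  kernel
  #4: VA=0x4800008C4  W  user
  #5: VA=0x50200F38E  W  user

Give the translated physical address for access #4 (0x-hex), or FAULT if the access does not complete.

Per-access translation:
#0 VA=0x340000988 (w,kernel):
  L0 @0x16[13] → 0x18087  P=1,RW=1,US=1,PS=1
  ⇒ phys 0x18988 (huge @L0)  [1 reads]
#1 VA=0x442E10941 (w,user):
  L0 @0x16[17] → 0x19007  P=1,RW=1,US=1,PS=0
  L1 @0x19[23] → 0x1C007  P=1,RW=1,US=1,PS=0
  L2 @0x1C[16] → 0x1E005  P=1,RW=0,US=1,PS=0
  → PROTECTION_VIOLATION  (3 entries read)
#2 VA=0x5C12001C5 (w,user):
  L0 @0x16[23] → 0x1F007  P=1,RW=1,US=1,PS=0
  L1 @0x1F[9] → 0x37006  P=0,RW=1,US=1,PS=0
  → PAGE_NOT_PRESENT  (2 entries read)
#3 VA=0x3C1607753 (w,kernel):
  L0 @0x16[15] → 0x22007  P=1,RW=1,US=1,PS=0
  L1 @0x22[11] → 0x23007  P=1,RW=1,US=1,PS=0
  L2 @0x23[7] → 0x24007  P=1,RW=1,US=1,PS=0
  ⇒ phys 0x24753  [3 reads]
#4 VA=0x4800008C4 (w,user):
  L0 @0x16[18] → 0x52000  P=0,RW=0,US=0,PS=0
  → PAGE_NOT_PRESENT  (1 entries read)
#5 VA=0x50200F38E (w,user):
  L0 @0x16[20] → 0x27007  P=1,RW=1,US=1,PS=0
  L1 @0x27[16] → 0x28007  P=1,RW=1,US=1,PS=0
  L2 @0x28[15] → 0x2C003  P=1,RW=1,US=0,PS=0
  → PROTECTION_VIOLATION  (3 entries read)

Access #4 PA: FAULT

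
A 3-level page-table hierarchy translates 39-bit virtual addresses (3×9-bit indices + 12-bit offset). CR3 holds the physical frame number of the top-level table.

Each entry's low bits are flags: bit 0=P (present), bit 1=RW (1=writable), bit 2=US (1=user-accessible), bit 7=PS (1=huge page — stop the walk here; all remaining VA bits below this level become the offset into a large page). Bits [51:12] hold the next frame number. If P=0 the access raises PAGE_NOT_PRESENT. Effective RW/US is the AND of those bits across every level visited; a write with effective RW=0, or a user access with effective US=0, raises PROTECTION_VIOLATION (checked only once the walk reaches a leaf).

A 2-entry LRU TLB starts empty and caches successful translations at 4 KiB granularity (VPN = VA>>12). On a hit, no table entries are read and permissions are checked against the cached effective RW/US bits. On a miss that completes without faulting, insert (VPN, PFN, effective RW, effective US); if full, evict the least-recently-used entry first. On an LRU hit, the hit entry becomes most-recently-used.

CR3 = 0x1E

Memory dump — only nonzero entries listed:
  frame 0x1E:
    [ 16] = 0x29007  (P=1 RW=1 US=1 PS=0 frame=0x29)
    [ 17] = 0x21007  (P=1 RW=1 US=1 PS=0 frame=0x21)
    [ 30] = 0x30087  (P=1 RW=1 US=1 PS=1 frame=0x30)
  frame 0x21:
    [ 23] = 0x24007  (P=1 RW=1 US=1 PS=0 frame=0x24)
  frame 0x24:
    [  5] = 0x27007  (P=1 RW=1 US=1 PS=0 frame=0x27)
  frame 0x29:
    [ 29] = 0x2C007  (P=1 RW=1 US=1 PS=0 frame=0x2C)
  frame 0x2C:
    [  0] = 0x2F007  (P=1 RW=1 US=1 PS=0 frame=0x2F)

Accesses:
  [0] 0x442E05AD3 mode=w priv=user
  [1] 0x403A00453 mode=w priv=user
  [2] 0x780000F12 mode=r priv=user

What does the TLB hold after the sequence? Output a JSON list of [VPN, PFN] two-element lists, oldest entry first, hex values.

Per-access translation:
#0 VA=0x442E05AD3 (w,user):
  L0: frame=0x1E idx=17 entry=0x21007 [P=1 RW=1 US=1 PS=0]
  L1: frame=0x21 idx=23 entry=0x24007 [P=1 RW=1 US=1 PS=0]
  L2: frame=0x24 idx=5 entry=0x27007 [P=1 RW=1 US=1 PS=0]
  ✓ 0x27AD3  — 3 lookups
#1 VA=0x403A00453 (w,user):
  L0: frame=0x1E idx=16 entry=0x29007 [P=1 RW=1 US=1 PS=0]
  L1: frame=0x29 idx=29 entry=0x2C007 [P=1 RW=1 US=1 PS=0]
  L2: frame=0x2C idx=0 entry=0x2F007 [P=1 RW=1 US=1 PS=0]
  ✓ 0x2F453  — 3 lookups
#2 VA=0x780000F12 (r,user):
  L0: frame=0x1E idx=30 entry=0x30087 [P=1 RW=1 US=1 PS=1]
  ✓ 0x30F12 (huge @L0)  — 1 lookups

TLB: [["0x403A00", "0x2F"], ["0x780000", "0x30"]]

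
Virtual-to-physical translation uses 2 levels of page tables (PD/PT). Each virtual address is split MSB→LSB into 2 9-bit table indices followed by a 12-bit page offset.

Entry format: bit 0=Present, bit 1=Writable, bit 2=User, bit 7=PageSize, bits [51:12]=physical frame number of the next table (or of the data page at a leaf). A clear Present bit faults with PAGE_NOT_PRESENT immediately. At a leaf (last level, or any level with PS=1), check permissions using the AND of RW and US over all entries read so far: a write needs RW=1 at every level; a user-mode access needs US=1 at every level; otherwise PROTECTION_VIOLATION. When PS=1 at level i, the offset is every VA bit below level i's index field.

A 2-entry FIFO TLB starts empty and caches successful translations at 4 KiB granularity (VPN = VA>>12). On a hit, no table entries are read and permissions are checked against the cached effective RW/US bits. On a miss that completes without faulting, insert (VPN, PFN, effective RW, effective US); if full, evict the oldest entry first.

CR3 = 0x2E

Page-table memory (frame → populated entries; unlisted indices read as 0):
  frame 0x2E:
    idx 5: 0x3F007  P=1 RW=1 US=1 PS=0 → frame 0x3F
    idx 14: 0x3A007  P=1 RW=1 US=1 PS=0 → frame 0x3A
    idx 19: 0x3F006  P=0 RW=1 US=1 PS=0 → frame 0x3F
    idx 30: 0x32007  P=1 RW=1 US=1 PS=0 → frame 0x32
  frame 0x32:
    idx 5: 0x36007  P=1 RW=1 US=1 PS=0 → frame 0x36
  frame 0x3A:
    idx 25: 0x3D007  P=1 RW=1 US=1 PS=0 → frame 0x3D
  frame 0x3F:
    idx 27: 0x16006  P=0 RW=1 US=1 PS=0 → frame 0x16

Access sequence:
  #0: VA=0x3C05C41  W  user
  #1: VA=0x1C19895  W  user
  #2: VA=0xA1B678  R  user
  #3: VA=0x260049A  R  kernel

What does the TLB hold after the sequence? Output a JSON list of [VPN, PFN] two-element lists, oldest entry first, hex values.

Trace:
#0 VA=0x3C05C41 (w,user):
  lvl0: tbl 0x2E, slot 30 ⇒ 0x32007 (P1/RW1/US1/PS0)
  lvl1: tbl 0x32, slot 5 ⇒ 0x36007 (P1/RW1/US1/PS0)
  ⇒ phys 0x36C41  [2 reads]
#1 VA=0x1C19895 (w,user):
  lvl0: tbl 0x2E, slot 14 ⇒ 0x3A007 (P1/RW1/US1/PS0)
  lvl1: tbl 0x3A, slot 25 ⇒ 0x3D007 (P1/RW1/US1/PS0)
  ⇒ phys 0x3D895  [2 reads]
#2 VA=0xA1B678 (r,user):
  lvl0: tbl 0x2E, slot 5 ⇒ 0x3F007 (P1/RW1/US1/PS0)
  lvl1: tbl 0x3F, slot 27 ⇒ 0x16006 (P0/RW1/US1/PS0)
  ✗ PAGE_NOT_PRESENT  [2 reads]
#3 VA=0x260049A (r,kernel):
  lvl0: tbl 0x2E, slot 19 ⇒ 0x3F006 (P0/RW1/US1/PS0)
  ✗ PAGE_NOT_PRESENT  [1 reads]

TLB: [["0x3C05", "0x36"], ["0x1C19", "0x3D"]]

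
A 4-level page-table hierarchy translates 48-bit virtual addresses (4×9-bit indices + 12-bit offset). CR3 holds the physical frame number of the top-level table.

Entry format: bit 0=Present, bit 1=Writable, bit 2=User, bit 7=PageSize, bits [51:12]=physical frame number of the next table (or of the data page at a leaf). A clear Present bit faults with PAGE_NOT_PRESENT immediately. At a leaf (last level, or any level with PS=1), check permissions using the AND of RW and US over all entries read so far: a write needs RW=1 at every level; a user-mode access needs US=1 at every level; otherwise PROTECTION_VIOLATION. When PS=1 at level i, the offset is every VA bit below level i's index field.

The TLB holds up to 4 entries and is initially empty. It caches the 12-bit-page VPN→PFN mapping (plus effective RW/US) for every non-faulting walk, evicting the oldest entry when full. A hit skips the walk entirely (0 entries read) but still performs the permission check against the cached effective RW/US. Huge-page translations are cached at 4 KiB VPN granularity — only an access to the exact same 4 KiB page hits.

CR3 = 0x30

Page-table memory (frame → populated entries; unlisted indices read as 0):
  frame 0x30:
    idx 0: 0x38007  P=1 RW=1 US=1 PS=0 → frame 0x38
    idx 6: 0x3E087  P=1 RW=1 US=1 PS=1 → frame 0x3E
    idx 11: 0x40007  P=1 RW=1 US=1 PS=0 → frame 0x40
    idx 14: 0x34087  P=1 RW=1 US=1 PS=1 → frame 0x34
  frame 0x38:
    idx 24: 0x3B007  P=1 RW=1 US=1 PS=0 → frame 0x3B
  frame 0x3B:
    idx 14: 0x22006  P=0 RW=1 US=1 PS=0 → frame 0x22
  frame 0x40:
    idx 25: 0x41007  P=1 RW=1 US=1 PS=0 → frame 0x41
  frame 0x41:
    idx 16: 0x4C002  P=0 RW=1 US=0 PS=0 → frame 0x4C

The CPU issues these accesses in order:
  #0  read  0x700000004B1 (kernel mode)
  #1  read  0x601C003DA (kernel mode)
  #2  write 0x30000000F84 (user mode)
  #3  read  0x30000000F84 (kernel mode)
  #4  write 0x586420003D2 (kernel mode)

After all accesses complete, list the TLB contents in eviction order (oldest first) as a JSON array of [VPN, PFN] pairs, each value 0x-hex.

Walk each access:
#0 VA=0x700000004B1 (r,kernel):
  [0] read 0x30 idx=14: raw=0x34087 flags P=1 W=1 U=1 S=1
  → PA=0x344B1 (huge @L0)  (1 entries read)
#1 VA=0x601C003DA (r,kernel):
  [0] read 0x30 idx=0: raw=0x38007 flags P=1 W=1 U=1 S=0
  [1] read 0x38 idx=24: raw=0x3B007 flags P=1 W=1 U=1 S=0
  [2] read 0x3B idx=14: raw=0x22006 flags P=0 W=1 U=1 S=0
  → PAGE_NOT_PRESENT  (3 entries read)
#2 VA=0x30000000F84 (w,user):
  [0] read 0x30 idx=6: raw=0x3E087 flags P=1 W=1 U=1 S=1
  → PA=0x3EF84 (huge @L0)  (1 entries read)
#3 VA=0x30000000F84 (r,kernel):
  TLB hit vpn=0x30000000 → PA=0x3EF84
#4 VA=0x586420003D2 (w,kernel):
  [0] read 0x30 idx=11: raw=0x40007 flags P=1 W=1 U=1 S=0
  [1] read 0x40 idx=25: raw=0x41007 flags P=1 W=1 U=1 S=0
  [2] read 0x41 idx=16: raw=0x4C002 flags P=0 W=1 U=0 S=0
  → PAGE_NOT_PRESENT  (3 entries read)

TLB: [["0x70000000", "0x34"], ["0x30000000", "0x3E"]]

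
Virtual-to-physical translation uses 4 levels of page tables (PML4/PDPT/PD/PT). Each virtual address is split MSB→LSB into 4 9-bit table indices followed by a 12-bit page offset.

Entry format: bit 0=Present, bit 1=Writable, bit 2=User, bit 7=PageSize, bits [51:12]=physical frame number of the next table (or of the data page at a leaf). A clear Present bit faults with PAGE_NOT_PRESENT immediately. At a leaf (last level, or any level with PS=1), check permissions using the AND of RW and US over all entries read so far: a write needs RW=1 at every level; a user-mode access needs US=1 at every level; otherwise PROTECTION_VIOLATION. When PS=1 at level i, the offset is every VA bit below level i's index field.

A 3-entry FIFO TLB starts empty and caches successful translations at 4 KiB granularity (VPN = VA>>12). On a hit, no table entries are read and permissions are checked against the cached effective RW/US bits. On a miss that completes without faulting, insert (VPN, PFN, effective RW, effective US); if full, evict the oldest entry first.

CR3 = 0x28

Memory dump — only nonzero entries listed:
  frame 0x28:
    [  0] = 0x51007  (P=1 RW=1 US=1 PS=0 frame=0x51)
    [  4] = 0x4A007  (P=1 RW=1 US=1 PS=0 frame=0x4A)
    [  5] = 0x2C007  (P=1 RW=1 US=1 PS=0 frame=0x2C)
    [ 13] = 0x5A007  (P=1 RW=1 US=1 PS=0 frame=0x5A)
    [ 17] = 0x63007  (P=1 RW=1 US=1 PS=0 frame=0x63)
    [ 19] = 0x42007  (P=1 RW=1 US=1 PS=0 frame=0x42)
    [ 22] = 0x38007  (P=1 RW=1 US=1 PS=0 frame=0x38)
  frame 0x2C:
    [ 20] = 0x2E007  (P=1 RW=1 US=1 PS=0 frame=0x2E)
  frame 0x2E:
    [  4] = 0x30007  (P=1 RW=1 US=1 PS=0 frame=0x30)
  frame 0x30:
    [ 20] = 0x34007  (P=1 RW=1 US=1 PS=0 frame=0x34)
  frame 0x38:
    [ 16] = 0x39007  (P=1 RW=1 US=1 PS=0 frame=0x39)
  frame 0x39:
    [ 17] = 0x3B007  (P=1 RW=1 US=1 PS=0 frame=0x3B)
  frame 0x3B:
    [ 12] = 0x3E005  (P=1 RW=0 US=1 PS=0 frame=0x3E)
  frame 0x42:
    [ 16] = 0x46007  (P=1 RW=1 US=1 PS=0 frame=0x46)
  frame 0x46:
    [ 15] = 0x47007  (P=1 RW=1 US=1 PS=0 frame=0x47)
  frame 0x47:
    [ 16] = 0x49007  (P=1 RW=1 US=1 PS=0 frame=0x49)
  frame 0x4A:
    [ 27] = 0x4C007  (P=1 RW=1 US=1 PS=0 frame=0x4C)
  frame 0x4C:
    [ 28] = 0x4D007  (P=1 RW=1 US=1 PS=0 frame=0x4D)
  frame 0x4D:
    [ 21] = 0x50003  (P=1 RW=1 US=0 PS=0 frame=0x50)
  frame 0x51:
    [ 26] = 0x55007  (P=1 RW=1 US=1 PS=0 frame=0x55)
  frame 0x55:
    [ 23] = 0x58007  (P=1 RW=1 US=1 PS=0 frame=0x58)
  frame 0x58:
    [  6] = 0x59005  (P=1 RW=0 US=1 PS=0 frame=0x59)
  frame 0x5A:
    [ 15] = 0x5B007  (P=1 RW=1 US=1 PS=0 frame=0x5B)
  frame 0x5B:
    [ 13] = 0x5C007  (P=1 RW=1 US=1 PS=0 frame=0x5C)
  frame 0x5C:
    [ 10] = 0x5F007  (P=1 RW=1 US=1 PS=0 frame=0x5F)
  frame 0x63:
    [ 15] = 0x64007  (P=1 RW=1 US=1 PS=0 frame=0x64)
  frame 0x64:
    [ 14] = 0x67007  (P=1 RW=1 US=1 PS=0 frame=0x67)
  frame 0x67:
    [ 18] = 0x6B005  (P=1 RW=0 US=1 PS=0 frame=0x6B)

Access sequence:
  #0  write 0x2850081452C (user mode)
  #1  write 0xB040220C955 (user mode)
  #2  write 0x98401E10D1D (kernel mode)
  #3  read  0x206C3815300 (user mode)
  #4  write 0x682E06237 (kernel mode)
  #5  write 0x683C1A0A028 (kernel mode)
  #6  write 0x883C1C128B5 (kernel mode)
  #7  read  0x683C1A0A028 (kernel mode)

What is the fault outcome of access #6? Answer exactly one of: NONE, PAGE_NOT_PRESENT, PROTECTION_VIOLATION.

Walk each access:
#0 VA=0x2850081452C (w,user):
  lvl0: tbl 0x28, slot 5 ⇒ 0x2C007 (P1/RW1/US1/PS0)
  lvl1: tbl 0x2C, slot 20 ⇒ 0x2E007 (P1/RW1/US1/PS0)
  lvl2: tbl 0x2E, slot 4 ⇒ 0x30007 (P1/RW1/US1/PS0)
  lvl3: tbl 0x30, slot 20 ⇒ 0x34007 (P1/RW1/US1/PS0)
  ✓ 0x3452C  — 4 lookups
#1 VA=0xB040220C955 (w,user):
  lvl0: tbl 0x28, slot 22 ⇒ 0x38007 (P1/RW1/US1/PS0)
  lvl1: tbl 0x38, slot 16 ⇒ 0x39007 (P1/RW1/US1/PS0)
  lvl2: tbl 0x39, slot 17 ⇒ 0x3B007 (P1/RW1/US1/PS0)
  lvl3: tbl 0x3B, slot 12 ⇒ 0x3E005 (P1/RW0/US1/PS0)
  ✗ PROTECTION_VIOLATION  [4 reads]
#2 VA=0x98401E10D1D (w,kernel):
  lvl0: tbl 0x28, slot 19 ⇒ 0x42007 (P1/RW1/US1/PS0)
  lvl1: tbl 0x42, slot 16 ⇒ 0x46007 (P1/RW1/US1/PS0)
  lvl2: tbl 0x46, slot 15 ⇒ 0x47007 (P1/RW1/US1/PS0)
  lvl3: tbl 0x47, slot 16 ⇒ 0x49007 (P1/RW1/US1/PS0)
  ✓ 0x49D1D  — 4 lookups
#3 VA=0x206C3815300 (r,user):
  lvl0: tbl 0x28, slot 4 ⇒ 0x4A007 (P1/RW1/US1/PS0)
  lvl1: tbl 0x4A, slot 27 ⇒ 0x4C007 (P1/RW1/US1/PS0)
  lvl2: tbl 0x4C, slot 28 ⇒ 0x4D007 (P1/RW1/US1/PS0)
  lvl3: tbl 0x4D, slot 21 ⇒ 0x50003 (P1/RW1/US0/PS0)
  ✗ PROTECTION_VIOLATION  [4 reads]
#4 VA=0x682E06237 (w,kernel):
  lvl0: tbl 0x28, slot 0 ⇒ 0x51007 (P1/RW1/US1/PS0)
  lvl1: tbl 0x51, slot 26 ⇒ 0x55007 (P1/RW1/US1/PS0)
  lvl2: tbl 0x55, slot 23 ⇒ 0x58007 (P1/RW1/US1/PS0)
  lvl3: tbl 0x58, slot 6 ⇒ 0x59005 (P1/RW0/US1/PS0)
  ✗ PROTECTION_VIOLATION  [4 reads]
#5 VA=0x683C1A0A028 (w,kernel):
  lvl0: tbl 0x28, slot 13 ⇒ 0x5A007 (P1/RW1/US1/PS0)
  lvl1: tbl 0x5A, slot 15 ⇒ 0x5B007 (P1/RW1/US1/PS0)
  lvl2: tbl 0x5B, slot 13 ⇒ 0x5C007 (P1/RW1/US1/PS0)
  lvl3: tbl 0x5C, slot 10 ⇒ 0x5F007 (P1/RW1/US1/PS0)
  ✓ 0x5F028  — 4 lookups
#6 VA=0x883C1C128B5 (w,kernel):
  lvl0: tbl 0x28, slot 17 ⇒ 0x63007 (P1/RW1/US1/PS0)
  lvl1: tbl 0x63, slot 15 ⇒ 0x64007 (P1/RW1/US1/PS0)
  lvl2: tbl 0x64, slot 14 ⇒ 0x67007 (P1/RW1/US1/PS0)
  lvl3: tbl 0x67, slot 18 ⇒ 0x6B005 (P1/RW0/US1/PS0)
  ✗ PROTECTION_VIOLATION  [4 reads]
#7 VA=0x683C1A0A028 (r,kernel):
  TLB hit vpn=0x683C1A0A → PA=0x5F028

Access #6 fault: PROTECTION_VIOLATION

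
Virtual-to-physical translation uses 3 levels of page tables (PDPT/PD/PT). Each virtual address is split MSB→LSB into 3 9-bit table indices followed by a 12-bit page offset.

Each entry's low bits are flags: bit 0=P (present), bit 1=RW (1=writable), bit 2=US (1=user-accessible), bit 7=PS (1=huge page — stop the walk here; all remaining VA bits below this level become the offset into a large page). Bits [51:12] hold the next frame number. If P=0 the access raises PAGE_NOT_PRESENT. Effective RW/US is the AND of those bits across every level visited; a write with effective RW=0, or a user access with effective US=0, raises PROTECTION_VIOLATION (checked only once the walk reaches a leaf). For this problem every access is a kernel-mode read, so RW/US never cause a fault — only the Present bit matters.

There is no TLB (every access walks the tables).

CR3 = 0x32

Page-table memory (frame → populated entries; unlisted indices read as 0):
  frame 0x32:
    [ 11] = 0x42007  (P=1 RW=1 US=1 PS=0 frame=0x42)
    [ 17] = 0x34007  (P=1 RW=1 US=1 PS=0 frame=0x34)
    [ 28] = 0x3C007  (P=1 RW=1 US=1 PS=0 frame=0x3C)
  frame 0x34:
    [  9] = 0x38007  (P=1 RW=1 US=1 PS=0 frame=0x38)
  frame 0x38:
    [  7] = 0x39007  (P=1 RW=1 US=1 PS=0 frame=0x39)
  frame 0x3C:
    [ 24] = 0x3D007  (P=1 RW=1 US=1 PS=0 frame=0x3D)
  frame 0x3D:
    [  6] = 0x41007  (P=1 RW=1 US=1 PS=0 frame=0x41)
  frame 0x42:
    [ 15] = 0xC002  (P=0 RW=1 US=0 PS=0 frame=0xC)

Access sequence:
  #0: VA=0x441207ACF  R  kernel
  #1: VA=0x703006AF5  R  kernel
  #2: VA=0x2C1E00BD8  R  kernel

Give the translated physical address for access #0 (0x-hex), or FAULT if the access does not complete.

Trace:
#0 VA=0x441207ACF (r,kernel):
  L0: frame=0x32 idx=17 entry=0x34007 [P=1 RW=1 US=1 PS=0]
  L1: frame=0x34 idx=9 entry=0x38007 [P=1 RW=1 US=1 PS=0]
  L2: frame=0x38 idx=7 entry=0x39007 [P=1 RW=1 US=1 PS=0]
  ⇒ phys 0x39ACF  [3 reads]
#1 VA=0x703006AF5 (r,kernel):
  L0: frame=0x32 idx=28 entry=0x3C007 [P=1 RW=1 US=1 PS=0]
  L1: frame=0x3C idx=24 entry=0x3D007 [P=1 RW=1 US=1 PS=0]
  L2: frame=0x3D idx=6 entry=0x41007 [P=1 RW=1 US=1 PS=0]
  ⇒ phys 0x41AF5  [3 reads]
#2 VA=0x2C1E00BD8 (r,kernel):
  L0: frame=0x32 idx=11 entry=0x42007 [P=1 RW=1 US=1 PS=0]
  L1: frame=0x42 idx=15 entry=0xC002 [P=0 RW=1 US=0 PS=0]
  ✗ PAGE_NOT_PRESENT  [2 reads]

Access #0 PA: 0x39ACF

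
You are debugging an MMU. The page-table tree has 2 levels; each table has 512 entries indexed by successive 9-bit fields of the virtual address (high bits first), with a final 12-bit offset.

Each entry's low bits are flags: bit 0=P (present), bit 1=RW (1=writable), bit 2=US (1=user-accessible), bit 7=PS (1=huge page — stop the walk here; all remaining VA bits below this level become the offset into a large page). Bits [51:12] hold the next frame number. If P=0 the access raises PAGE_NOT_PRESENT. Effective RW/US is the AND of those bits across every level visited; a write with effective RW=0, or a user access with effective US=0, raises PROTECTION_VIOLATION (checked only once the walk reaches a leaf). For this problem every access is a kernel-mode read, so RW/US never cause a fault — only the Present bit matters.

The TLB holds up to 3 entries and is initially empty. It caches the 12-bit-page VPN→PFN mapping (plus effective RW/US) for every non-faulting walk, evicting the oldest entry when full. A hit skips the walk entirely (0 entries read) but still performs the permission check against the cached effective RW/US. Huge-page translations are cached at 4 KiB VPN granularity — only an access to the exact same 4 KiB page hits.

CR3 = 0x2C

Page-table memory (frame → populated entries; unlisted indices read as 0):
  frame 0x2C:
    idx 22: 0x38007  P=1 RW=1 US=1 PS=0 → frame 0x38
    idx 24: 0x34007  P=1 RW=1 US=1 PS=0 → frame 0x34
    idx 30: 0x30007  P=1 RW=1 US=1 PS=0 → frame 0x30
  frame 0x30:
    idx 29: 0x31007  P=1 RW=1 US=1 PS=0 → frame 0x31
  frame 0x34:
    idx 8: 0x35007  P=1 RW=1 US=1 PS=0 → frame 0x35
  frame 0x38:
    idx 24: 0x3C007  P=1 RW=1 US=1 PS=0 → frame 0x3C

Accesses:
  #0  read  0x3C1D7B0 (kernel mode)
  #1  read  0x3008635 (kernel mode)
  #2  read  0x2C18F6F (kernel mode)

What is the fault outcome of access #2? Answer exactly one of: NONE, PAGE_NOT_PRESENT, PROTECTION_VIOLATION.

Walk each access:
#0 VA=0x3C1D7B0 (r,kernel):
  [0] read 0x2C idx=30: raw=0x30007 flags P=1 W=1 U=1 S=0
  [1] read 0x30 idx=29: raw=0x31007 flags P=1 W=1 U=1 S=0
  → PA=0x317B0  (2 entries read)
#1 VA=0x3008635 (r,kernel):
  [0] read 0x2C idx=24: raw=0x34007 flags P=1 W=1 U=1 S=0
  [1] read 0x34 idx=8: raw=0x35007 flags P=1 W=1 U=1 S=0
  → PA=0x35635  (2 entries read)
#2 VA=0x2C18F6F (r,kernel):
  [0] read 0x2C idx=22: raw=0x38007 flags P=1 W=1 U=1 S=0
  [1] read 0x38 idx=24: raw=0x3C007 flags P=1 W=1 U=1 S=0
  → PA=0x3CF6F  (2 entries read)

Access #2 fault: NONE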